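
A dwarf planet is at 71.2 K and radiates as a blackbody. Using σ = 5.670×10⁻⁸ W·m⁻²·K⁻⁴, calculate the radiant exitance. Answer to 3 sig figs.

I ≈ 1.46 W/m²

Stefan–Boltzmann: I = σT⁴ = 5.670×10⁻⁸ × (71.2)⁴ = 1.46 W/m².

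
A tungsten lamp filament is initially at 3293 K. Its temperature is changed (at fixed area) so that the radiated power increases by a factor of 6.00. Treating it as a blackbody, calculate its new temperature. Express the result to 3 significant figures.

P ∝ T⁴, so T₂/T₁ = (P₂/P₁)^(1/4) = (6.00)^(1/4) = 1.56508.
T₂ = 3293 × 1.56508 = 5.15×10³ K.

T₂ ≈ 5.15×10³ K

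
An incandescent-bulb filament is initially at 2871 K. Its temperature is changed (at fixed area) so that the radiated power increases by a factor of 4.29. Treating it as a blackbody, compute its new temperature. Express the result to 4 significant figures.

T₂ ≈ 4132 K

P ∝ T⁴, so T₂/T₁ = (P₂/P₁)^(1/4) = (4.29)^(1/4) = 1.43918.
T₂ = 2871 × 1.43918 = 4132 K.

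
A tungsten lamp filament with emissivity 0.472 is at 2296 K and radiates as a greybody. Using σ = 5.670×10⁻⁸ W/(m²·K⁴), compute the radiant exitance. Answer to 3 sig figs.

I ≈ 7.44×10⁵ W/m²

Stefan–Boltzmann: I = εσT⁴ = 0.472 × 5.670×10⁻⁸ × (2296)⁴ = 7.44×10⁵ W/m².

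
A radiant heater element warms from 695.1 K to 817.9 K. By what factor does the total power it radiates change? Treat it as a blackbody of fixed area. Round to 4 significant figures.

P ∝ T⁴, so P₂/P₁ = (T₂/T₁)⁴ = (817.9/695.1)⁴ = (1.17667)⁴ = 1.917.

P₂/P₁ ≈ 1.917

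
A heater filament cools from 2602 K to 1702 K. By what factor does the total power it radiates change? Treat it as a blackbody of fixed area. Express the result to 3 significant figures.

P ∝ T⁴, so P₂/P₁ = (T₂/T₁)⁴ = (1702/2602)⁴ = (0.654112)⁴ = 0.183.

P₂/P₁ ≈ 0.183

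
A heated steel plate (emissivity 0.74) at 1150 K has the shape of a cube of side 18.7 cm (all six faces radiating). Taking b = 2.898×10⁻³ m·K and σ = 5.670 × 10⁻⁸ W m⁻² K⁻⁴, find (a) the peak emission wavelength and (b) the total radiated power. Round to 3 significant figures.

λ_max ≈ 2.52×10³ nm; P ≈ 1.54×10⁴ W

(a) λ_max = b/T = 2.898×10⁻³/1150 = 2.520×10⁻⁶ m = 2.52×10³ nm.
Area A = 6s² = 6×(0.187 m)² = 0.209814 m².
(b) P = εσAT⁴ = 0.74×5.670×10⁻⁸×0.209814×(1150)⁴ = 1.54×10⁴ W.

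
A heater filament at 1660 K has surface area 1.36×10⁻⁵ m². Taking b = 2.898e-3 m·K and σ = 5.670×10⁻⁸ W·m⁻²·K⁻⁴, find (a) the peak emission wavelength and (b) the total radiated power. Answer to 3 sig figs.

(a) λ_max = b/T = 2.898×10⁻³/1660 = 1.746×10⁻⁶ m = 1.75×10³ nm.
Area A = 1.36×10⁻⁵ m².
(b) P = σAT⁴ = 5.670×10⁻⁸×1.36×10⁻⁵×(1660)⁴ = 5.86 W.

λ_max ≈ 1.75×10³ nm; P ≈ 5.86 W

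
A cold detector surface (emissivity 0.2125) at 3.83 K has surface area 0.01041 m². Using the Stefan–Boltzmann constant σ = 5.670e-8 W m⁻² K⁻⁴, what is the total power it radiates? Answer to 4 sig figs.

Area A = 0.01041 m².
P = εσAT⁴ = 0.2125 × 5.670×10⁻⁸ × 0.01041 × (3.83)⁴ = 2.699×10⁻⁸ W.

P ≈ 2.699×10⁻⁸ W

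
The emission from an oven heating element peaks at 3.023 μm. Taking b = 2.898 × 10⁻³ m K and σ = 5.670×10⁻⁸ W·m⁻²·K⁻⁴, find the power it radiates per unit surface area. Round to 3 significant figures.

Wien's law: T = b/λ_max = 2.898×10⁻³/3.023×10⁻⁶ = 958.650 K.
Then I = σT⁴ = 5.670×10⁻⁸×(958.650)⁴ = 4.79×10⁴ W/m².

I ≈ 4.79×10⁴ W/m²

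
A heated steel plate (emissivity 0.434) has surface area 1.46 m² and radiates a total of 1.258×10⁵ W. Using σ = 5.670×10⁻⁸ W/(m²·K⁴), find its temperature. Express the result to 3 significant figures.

T ≈ 1.37×10³ K

Area A = 1.46 m².
P = εσAT⁴ ⇒ T = (P/(εσA))^(1/4) = (1.258×10⁵/(0.434×5.670×10⁻⁸×1.46))^(1/4) = 1.37×10³ K.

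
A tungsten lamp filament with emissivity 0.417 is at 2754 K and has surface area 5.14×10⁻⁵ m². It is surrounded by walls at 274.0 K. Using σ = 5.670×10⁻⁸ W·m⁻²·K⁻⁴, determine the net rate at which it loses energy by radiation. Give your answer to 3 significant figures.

Net loss ≈ 69.9 W

Area A = 5.14×10⁻⁵ m².
Net radiated power P_net = εσA(T⁴ − T₀⁴) = 0.417×5.670×10⁻⁸×5.14×10⁻⁵×(2754⁴ − 274.0⁴).
T⁴ − T₀⁴ = 5.75249×10¹³ − 5.63641×10⁹ = 5.75193×10¹³ K⁴, so P_net = 69.9 W.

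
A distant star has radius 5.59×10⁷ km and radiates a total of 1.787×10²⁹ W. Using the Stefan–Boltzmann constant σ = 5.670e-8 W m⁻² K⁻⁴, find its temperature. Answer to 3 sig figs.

Surface area A = 4πR² = 4π(5.59×10¹⁰ m)² = 3.92675×10²² m².
P = σAT⁴ ⇒ T = (P/(σA))^(1/4) = (1.787×10²⁹/(5.670×10⁻⁸×3.92675×10²²))^(1/4) = 2.99×10³ K.

T ≈ 2.99×10³ K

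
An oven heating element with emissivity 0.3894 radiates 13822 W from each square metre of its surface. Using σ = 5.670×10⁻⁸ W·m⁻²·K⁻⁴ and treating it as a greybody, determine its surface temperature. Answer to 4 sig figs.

I = εσT⁴, so T = (I/εσ)^(1/4) = (13822/(0.3894×5.670×10⁻⁸))^(1/4) = 889.5 K.

T ≈ 889.5 K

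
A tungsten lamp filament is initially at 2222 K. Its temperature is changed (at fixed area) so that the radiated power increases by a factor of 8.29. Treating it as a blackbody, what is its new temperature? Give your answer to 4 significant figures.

T₂ ≈ 3770 K

P ∝ T⁴, so T₂/T₁ = (P₂/P₁)^(1/4) = (8.29)^(1/4) = 1.69683.
T₂ = 2222 × 1.69683 = 3770 K.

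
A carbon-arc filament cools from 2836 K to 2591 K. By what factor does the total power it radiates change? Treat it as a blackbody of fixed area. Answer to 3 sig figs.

P₂/P₁ ≈ 0.697

P ∝ T⁴, so P₂/P₁ = (T₂/T₁)⁴ = (2591/2836)⁴ = (0.913611)⁴ = 0.697.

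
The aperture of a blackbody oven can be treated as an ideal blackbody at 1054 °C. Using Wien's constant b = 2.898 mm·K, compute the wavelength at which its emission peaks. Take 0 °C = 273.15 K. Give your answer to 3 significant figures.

T = 1054 °C + 273.15 = 1327.15 K.
Wien's displacement law: λ_max = b/T = (2.898×10⁻³ m·K)/(1327.15 K) = 2.184×10⁻⁶ m.
That is 2.18 μm, in the infrared range.

λ_max ≈ 2.18 μm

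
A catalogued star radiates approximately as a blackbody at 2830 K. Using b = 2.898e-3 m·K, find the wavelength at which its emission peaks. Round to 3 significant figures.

Wien's displacement law: λ_max = b/T = (2.898×10⁻³ m·K)/(2830 K) = 1.024×10⁻⁶ m.
That is 1.02×10³ nm, in the infrared range.

λ_max ≈ 1.02×10³ nm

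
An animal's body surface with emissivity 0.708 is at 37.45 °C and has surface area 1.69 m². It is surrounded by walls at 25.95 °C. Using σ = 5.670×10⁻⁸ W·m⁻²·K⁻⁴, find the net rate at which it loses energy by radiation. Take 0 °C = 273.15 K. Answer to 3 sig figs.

Net loss ≈ 88.4 W

T = 37.45 °C + 273.15 = 310.60 K.
Surroundings: T = 25.95 °C + 273.15 = 299.10 K.
Area A = 1.69 m².
Net radiated power P_net = εσA(T⁴ − T₀⁴) = 0.708×5.670×10⁻⁸×1.69×(310.60⁴ − 299.10⁴).
T⁴ − T₀⁴ = 9.30692×10⁹ − 8.00324×10⁹ = 1.30368×10⁹ K⁴, so P_net = 88.4 W.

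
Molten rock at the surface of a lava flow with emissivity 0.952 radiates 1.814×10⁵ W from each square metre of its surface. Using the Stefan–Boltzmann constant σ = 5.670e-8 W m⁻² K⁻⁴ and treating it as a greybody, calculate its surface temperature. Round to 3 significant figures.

I = εσT⁴, so T = (I/εσ)^(1/4) = (1.814×10⁵/(0.952×5.670×10⁻⁸))^(1/4) = 1.35×10³ K.

T ≈ 1.35×10³ K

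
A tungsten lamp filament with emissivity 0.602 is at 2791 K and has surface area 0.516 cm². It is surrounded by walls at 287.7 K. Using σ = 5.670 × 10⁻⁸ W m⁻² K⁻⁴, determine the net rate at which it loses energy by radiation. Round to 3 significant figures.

Net loss ≈ 107 W

Area A = 0.516 cm² = 5.16×10⁻⁵ m².
Net radiated power P_net = εσA(T⁴ − T₀⁴) = 0.602×5.670×10⁻⁸×5.16×10⁻⁵×(2791⁴ − 287.7⁴).
T⁴ − T₀⁴ = 6.06791×10¹³ − 6.85109×10⁹ = 6.06722×10¹³ K⁴, so P_net = 107 W.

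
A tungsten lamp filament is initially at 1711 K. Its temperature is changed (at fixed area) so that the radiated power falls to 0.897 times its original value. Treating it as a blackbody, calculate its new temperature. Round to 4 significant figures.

P ∝ T⁴, so T₂/T₁ = (P₂/P₁)^(1/4) = (0.897)^(1/4) = 0.973191.
T₂ = 1711 × 0.973191 = 1665 K.

T₂ ≈ 1665 K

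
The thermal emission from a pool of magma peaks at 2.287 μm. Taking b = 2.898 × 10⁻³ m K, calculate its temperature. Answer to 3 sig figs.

T ≈ 1.27×10³ K

Wien's law gives T = b/λ_max = (2.898×10⁻³ m·K)/(2.287×10⁻⁶ m) = 1.27×10³ K.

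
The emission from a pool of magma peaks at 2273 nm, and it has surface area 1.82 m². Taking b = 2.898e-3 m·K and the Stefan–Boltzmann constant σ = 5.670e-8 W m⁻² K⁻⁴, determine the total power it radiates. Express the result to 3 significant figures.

Wien's law: T = b/λ_max = 2.898×10⁻³/2.273×10⁻⁶ = 1274.97 K.
Area A = 1.82 m².
Then P = σAT⁴ = 5.670×10⁻⁸×1.82×(1274.97)⁴ = 2.73×10⁵ W.

P ≈ 2.73×10⁵ W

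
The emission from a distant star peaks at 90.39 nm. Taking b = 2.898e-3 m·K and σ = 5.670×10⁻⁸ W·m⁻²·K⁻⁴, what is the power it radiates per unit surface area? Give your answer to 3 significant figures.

I ≈ 5.99×10¹⁰ W/m²

Wien's law: T = b/λ_max = 2.898×10⁻³/9.039×10⁻⁸ = 32061.1 K.
Then I = σT⁴ = 5.670×10⁻⁸×(32061.1)⁴ = 5.99×10¹⁰ W/m².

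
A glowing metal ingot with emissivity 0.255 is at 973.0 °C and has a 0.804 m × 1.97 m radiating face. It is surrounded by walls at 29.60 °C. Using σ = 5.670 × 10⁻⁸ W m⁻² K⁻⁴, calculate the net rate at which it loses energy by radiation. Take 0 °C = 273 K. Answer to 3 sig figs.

Net loss ≈ 5.50×10⁴ W

T = 973.0 °C + 273 = 1246.0 K.
Surroundings: T = 29.60 °C + 273 = 302.60 K.
Area A = 0.804 × 1.97 = 1.58388 m².
Net radiated power P_net = εσA(T⁴ − T₀⁴) = 0.255×5.670×10⁻⁸×1.58388×(1246.0⁴ − 302.60⁴).
T⁴ − T₀⁴ = 2.41031×10¹² − 8.38447×10⁹ = 2.40193×10¹² K⁴, so P_net = 5.50×10⁴ W.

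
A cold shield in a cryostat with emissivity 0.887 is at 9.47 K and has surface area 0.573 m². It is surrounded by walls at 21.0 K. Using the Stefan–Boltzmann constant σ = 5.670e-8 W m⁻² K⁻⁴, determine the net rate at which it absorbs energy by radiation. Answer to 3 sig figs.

Area A = 0.573 m².
Net radiated power P_net = εσA(T⁴ − T₀⁴) = 0.887×5.670×10⁻⁸×0.573×(9.47⁴ − 21.0⁴).
T⁴ − T₀⁴ = 8042.66 − 1.94481×10⁵ = -1.86438×10⁵ K⁴, so P_net = -5.37×10⁻³ W — negative, meaning a net gain of 5.37×10⁻³ W.

Net gain ≈ 5.37×10⁻³ W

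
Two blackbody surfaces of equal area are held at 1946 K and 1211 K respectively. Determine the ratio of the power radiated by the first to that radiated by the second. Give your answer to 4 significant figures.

With equal areas, P₁/P₂ = (T₁/T₂)⁴ = (1946/1211)⁴ = 6.668.

P₁/P₂ ≈ 6.668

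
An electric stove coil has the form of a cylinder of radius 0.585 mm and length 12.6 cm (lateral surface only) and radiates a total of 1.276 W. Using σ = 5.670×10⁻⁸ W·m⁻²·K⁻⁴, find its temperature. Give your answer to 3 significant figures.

Lateral area A = 2πrL = 2π×5.85×10⁻⁴×0.126 = 4.63134×10⁻⁴ m².
P = σAT⁴ ⇒ T = (P/(σA))^(1/4) = (1.276/(5.670×10⁻⁸×4.63134×10⁻⁴))^(1/4) = 470 K.

T ≈ 470 K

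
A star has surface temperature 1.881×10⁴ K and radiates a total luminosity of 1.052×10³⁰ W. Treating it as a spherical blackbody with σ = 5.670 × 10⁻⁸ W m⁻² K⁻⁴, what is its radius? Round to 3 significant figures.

R ≈ 3.43×10⁹ m

L = 4πR²σT⁴ ⇒ R = √(L/(4πσT⁴)).
σT⁴ = 7.09804×10⁹ W/m², so R = √(1.052×10³⁰/(4π×7.09804×10⁹)) = 3.43×10⁹ m.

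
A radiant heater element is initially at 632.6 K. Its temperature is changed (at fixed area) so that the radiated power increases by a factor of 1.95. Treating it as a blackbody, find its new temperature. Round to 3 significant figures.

P ∝ T⁴, so T₂/T₁ = (P₂/P₁)^(1/4) = (1.95)^(1/4) = 1.18170.
T₂ = 632.6 × 1.18170 = 748 K.

T₂ ≈ 748 K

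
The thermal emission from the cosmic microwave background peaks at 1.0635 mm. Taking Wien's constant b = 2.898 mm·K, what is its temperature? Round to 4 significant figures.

Wien's law gives T = b/λ_max = (2.898×10⁻³ m·K)/(1.0635×10⁻³ m) = 2.725 K.

T ≈ 2.725 K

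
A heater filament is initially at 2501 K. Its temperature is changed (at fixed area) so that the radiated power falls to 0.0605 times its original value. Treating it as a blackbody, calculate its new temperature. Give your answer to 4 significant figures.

T₂ ≈ 1240 K

P ∝ T⁴, so T₂/T₁ = (P₂/P₁)^(1/4) = (0.0605)^(1/4) = 0.495951.
T₂ = 2501 × 0.495951 = 1240 K.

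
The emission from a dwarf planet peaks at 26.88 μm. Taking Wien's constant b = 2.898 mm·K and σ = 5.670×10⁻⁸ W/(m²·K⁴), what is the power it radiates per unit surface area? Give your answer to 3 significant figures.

Wien's law: T = b/λ_max = 2.898×10⁻³/2.688×10⁻⁵ = 107.813 K.
Then I = σT⁴ = 5.670×10⁻⁸×(107.813)⁴ = 7.66 W/m².

I ≈ 7.66 W/m²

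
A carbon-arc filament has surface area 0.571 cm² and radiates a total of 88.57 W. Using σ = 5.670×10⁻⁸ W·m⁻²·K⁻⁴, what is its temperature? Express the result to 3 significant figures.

Area A = 0.571 cm² = 5.71×10⁻⁵ m².
P = σAT⁴ ⇒ T = (P/(σA))^(1/4) = (88.57/(5.670×10⁻⁸×5.71×10⁻⁵))^(1/4) = 2.29×10³ K.

T ≈ 2.29×10³ K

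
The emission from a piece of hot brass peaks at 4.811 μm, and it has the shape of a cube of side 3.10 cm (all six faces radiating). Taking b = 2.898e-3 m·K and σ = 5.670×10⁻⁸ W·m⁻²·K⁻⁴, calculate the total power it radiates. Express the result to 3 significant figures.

Wien's law: T = b/λ_max = 2.898×10⁻³/4.811×10⁻⁶ = 602.370 K.
Area A = 6s² = 6×(0.0310 m)² = 5.766×10⁻³ m².
Then P = σAT⁴ = 5.670×10⁻⁸×5.766×10⁻³×(602.370)⁴ = 43.0 W.

P ≈ 43.0 W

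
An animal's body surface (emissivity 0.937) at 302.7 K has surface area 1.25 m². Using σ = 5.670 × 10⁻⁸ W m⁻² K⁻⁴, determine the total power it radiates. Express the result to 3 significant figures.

P ≈ 558 W

Area A = 1.25 m².
P = εσAT⁴ = 0.937 × 5.670×10⁻⁸ × 1.25 × (302.7)⁴ = 558 W.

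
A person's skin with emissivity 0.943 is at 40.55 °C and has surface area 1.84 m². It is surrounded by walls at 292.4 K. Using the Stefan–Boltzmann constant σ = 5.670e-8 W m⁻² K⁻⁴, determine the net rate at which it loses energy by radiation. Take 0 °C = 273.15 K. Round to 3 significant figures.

T = 40.55 °C + 273.15 = 313.70 K.
Area A = 1.84 m².
Net radiated power P_net = εσA(T⁴ − T₀⁴) = 0.943×5.670×10⁻⁸×1.84×(313.70⁴ − 292.4⁴).
T⁴ − T₀⁴ = 9.68407×10⁹ − 7.30987×10⁹ = 2.37420×10⁹ K⁴, so P_net = 234 W.

Net loss ≈ 234 W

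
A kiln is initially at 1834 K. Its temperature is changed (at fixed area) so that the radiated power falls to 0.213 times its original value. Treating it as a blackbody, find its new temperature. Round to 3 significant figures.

T₂ ≈ 1.25×10³ K

P ∝ T⁴, so T₂/T₁ = (P₂/P₁)^(1/4) = (0.213)^(1/4) = 0.679352.
T₂ = 1834 × 0.679352 = 1.25×10³ K.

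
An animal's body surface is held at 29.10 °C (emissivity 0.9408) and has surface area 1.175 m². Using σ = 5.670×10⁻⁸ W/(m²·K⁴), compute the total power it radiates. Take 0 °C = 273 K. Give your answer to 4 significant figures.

P ≈ 522.1 W

T = 29.10 °C + 273 = 302.10 K.
Area A = 1.175 m².
P = εσAT⁴ = 0.9408 × 5.670×10⁻⁸ × 1.175 × (302.10)⁴ = 522.1 W.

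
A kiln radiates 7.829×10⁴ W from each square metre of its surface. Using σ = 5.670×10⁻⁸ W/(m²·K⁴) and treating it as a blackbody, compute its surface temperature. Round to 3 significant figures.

T ≈ 1.08×10³ K

I = σT⁴, so T = (I/σ)^(1/4) = (7.829×10⁴/(5.670×10⁻⁸))^(1/4) = 1.08×10³ K.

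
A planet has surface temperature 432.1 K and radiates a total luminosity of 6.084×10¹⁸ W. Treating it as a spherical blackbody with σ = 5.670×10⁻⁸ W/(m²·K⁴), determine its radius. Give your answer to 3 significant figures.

L = 4πR²σT⁴ ⇒ R = √(L/(4πσT⁴)).
σT⁴ = 1976.61 W/m², so R = √(6.084×10¹⁸/(4π×1976.61)) = 1.57×10⁷ m.

R ≈ 1.57×10⁷ m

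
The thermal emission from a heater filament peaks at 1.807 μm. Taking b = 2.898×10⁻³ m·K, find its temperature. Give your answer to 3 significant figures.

Wien's law gives T = b/λ_max = (2.898×10⁻³ m·K)/(1.807×10⁻⁶ m) = 1.60×10³ K.

T ≈ 1.60×10³ K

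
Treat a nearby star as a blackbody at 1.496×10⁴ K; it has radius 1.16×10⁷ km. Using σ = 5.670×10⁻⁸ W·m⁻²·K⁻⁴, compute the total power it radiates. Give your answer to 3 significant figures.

P ≈ 4.80×10³⁰ W

Surface area A = 4πR² = 4π(1.16×10¹⁰ m)² = 1.69093×10²¹ m².
P = σAT⁴ = 5.670×10⁻⁸ × 1.69093×10²¹ × (1.496×10⁴)⁴ = 4.80×10³⁰ W.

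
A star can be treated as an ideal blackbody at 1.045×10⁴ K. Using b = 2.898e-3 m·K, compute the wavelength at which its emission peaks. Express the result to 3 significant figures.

λ_max ≈ 277 nm

Wien's displacement law: λ_max = b/T = (2.898×10⁻³ m·K)/(1.045×10⁴ K) = 2.773×10⁻⁷ m.
That is 277 nm, in the ultraviolet range.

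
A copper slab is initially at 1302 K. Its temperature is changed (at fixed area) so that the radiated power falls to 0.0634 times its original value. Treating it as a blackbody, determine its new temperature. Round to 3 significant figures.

P ∝ T⁴, so T₂/T₁ = (P₂/P₁)^(1/4) = (0.0634)^(1/4) = 0.501790.
T₂ = 1302 × 0.501790 = 653 K.

T₂ ≈ 653 K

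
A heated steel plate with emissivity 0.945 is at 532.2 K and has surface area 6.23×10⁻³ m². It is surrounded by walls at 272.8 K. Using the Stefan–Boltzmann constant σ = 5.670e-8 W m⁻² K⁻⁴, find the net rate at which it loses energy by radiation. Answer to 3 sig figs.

Net loss ≈ 24.9 W

Area A = 6.23×10⁻³ m².
Net radiated power P_net = εσA(T⁴ − T₀⁴) = 0.945×5.670×10⁻⁸×6.23×10⁻³×(532.2⁴ − 272.8⁴).
T⁴ − T₀⁴ = 8.02231×10¹⁰ − 5.53831×10⁹ = 7.46848×10¹⁰ K⁴, so P_net = 24.9 W.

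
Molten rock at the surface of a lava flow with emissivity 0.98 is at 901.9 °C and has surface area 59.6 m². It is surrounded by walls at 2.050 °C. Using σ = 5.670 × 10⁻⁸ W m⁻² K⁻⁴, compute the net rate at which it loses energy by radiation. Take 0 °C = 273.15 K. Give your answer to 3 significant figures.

T = 901.9 °C + 273.15 = 1175.05 K.
Surroundings: T = 2.050 °C + 273.15 = 275.200 K.
Area A = 59.6 m².
Net radiated power P_net = εσA(T⁴ − T₀⁴) = 0.98×5.670×10⁻⁸×59.6×(1175.05⁴ − 275.200⁴).
T⁴ − T₀⁴ = 1.90645×10¹² − 5.73580×10⁹ = 1.90071×10¹² K⁴, so P_net = 6.29×10⁶ W.

Net loss ≈ 6.29×10⁶ W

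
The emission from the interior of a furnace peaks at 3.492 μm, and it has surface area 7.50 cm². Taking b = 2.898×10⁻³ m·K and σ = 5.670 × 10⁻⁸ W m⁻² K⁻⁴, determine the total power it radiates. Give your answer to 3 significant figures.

P ≈ 20.2 W

Wien's law: T = b/λ_max = 2.898×10⁻³/3.492×10⁻⁶ = 829.897 K.
Area A = 7.50 cm² = 7.50×10⁻⁴ m².
Then P = σAT⁴ = 5.670×10⁻⁸×7.50×10⁻⁴×(829.897)⁴ = 20.2 W.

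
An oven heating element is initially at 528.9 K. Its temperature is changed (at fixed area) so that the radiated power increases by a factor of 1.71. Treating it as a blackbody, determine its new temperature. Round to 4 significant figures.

T₂ ≈ 604.8 K

P ∝ T⁴, so T₂/T₁ = (P₂/P₁)^(1/4) = (1.71)^(1/4) = 1.14353.
T₂ = 528.9 × 1.14353 = 604.8 K.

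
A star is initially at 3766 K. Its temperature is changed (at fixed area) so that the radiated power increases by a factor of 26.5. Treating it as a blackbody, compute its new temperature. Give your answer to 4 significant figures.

T₂ ≈ 8545 K

P ∝ T⁴, so T₂/T₁ = (P₂/P₁)^(1/4) = (26.5)^(1/4) = 2.26888.
T₂ = 3766 × 2.26888 = 8545 K.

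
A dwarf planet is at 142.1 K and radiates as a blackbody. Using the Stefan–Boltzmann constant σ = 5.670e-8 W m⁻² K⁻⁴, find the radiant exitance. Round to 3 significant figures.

Stefan–Boltzmann: I = σT⁴ = 5.670×10⁻⁸ × (142.1)⁴ = 23.1 W/m².

I ≈ 23.1 W/m²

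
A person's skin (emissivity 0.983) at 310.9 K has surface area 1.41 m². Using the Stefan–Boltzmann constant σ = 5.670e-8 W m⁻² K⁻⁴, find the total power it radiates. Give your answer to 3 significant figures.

Area A = 1.41 m².
P = εσAT⁴ = 0.983 × 5.670×10⁻⁸ × 1.41 × (310.9)⁴ = 734 W.

P ≈ 734 W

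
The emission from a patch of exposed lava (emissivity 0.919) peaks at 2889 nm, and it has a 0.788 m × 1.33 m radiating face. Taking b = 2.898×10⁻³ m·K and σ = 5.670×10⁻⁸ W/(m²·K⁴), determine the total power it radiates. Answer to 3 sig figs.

Wien's law: T = b/λ_max = 2.898×10⁻³/2.889×10⁻⁶ = 1003.12 K.
Area A = 0.788 × 1.33 = 1.04804 m².
Then P = εσAT⁴ = 0.919×5.670×10⁻⁸×1.04804×(1003.12)⁴ = 5.53×10⁴ W.

P ≈ 5.53×10⁴ W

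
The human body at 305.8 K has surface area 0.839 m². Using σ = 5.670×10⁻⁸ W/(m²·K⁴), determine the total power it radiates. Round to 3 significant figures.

P ≈ 416 W

Area A = 0.839 m².
P = σAT⁴ = 5.670×10⁻⁸ × 0.839 × (305.8)⁴ = 416 W.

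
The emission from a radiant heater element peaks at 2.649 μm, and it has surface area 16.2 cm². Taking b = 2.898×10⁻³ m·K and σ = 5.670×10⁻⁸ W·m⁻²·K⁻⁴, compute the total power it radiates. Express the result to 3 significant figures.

P ≈ 132 W

Wien's law: T = b/λ_max = 2.898×10⁻³/2.649×10⁻⁶ = 1094.00 K.
Area A = 16.2 cm² = 1.62×10⁻³ m².
Then P = σAT⁴ = 5.670×10⁻⁸×1.62×10⁻³×(1094.00)⁴ = 132 W.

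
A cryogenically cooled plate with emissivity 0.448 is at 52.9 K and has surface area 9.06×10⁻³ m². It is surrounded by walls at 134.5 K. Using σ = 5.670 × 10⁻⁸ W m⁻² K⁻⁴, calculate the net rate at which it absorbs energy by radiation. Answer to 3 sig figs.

Area A = 9.06×10⁻³ m².
Net radiated power P_net = εσA(T⁴ − T₀⁴) = 0.448×5.670×10⁻⁸×9.06×10⁻³×(52.9⁴ − 134.5⁴).
T⁴ − T₀⁴ = 7.83110×10⁶ − 3.27257×10⁸ = -3.19426×10⁸ K⁴, so P_net = -0.0735 W — negative, meaning a net gain of 0.0735 W.

Net gain ≈ 0.0735 W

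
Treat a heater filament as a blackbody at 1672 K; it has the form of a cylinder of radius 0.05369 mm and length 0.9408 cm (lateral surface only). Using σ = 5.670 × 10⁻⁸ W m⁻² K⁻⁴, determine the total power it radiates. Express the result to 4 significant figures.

P ≈ 1.406 W

Lateral area A = 2πrL = 2π×5.369×10⁻⁵×9.408×10⁻³ = 3.17373×10⁻⁶ m².
P = σAT⁴ = 5.670×10⁻⁸ × 3.17373×10⁻⁶ × (1672)⁴ = 1.406 W.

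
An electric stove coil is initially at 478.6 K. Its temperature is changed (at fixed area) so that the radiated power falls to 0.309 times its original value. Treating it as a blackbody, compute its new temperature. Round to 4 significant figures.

P ∝ T⁴, so T₂/T₁ = (P₂/P₁)^(1/4) = (0.309)^(1/4) = 0.745572.
T₂ = 478.6 × 0.745572 = 356.8 K.

T₂ ≈ 356.8 K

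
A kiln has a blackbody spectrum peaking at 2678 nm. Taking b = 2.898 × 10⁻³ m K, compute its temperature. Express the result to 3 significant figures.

T ≈ 1.08×10³ K

Wien's law gives T = b/λ_max = (2.898×10⁻³ m·K)/(2.678×10⁻⁶ m) = 1.08×10³ K.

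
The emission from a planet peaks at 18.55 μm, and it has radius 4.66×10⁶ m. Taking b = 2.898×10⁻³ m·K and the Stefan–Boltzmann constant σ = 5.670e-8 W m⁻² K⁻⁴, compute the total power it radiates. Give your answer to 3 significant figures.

Wien's law: T = b/λ_max = 2.898×10⁻³/1.855×10⁻⁵ = 156.226 K.
Surface area A = 4πR² = 4π(4.66×10⁶ m)² = 2.72886×10¹⁴ m².
Then P = σAT⁴ = 5.670×10⁻⁸×2.72886×10¹⁴×(156.226)⁴ = 9.22×10¹⁵ W.

P ≈ 9.22×10¹⁵ W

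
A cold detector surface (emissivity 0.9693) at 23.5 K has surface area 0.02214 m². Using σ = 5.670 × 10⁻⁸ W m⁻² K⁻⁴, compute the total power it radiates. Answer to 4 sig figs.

Area A = 0.02214 m².
P = εσAT⁴ = 0.9693 × 5.670×10⁻⁸ × 0.02214 × (23.5)⁴ = 3.711×10⁻⁴ W.

P ≈ 3.711×10⁻⁴ W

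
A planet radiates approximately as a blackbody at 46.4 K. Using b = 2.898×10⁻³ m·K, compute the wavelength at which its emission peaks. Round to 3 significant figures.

Wien's displacement law: λ_max = b/T = (2.898×10⁻³ m·K)/(46.4 K) = 6.246×10⁻⁵ m.
That is 62.5 μm, in the infrared range.

λ_max ≈ 62.5 μm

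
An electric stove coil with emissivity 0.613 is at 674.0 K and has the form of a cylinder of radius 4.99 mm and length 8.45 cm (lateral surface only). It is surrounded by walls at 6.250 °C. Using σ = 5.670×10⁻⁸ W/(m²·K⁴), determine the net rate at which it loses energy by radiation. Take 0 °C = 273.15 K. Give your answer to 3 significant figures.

Net loss ≈ 18.4 W

Surroundings: T = 6.250 °C + 273.15 = 279.400 K.
Lateral area A = 2πrL = 2π×4.99×10⁻³×0.0845 = 2.64934×10⁻³ m².
Net radiated power P_net = εσA(T⁴ − T₀⁴) = 0.613×5.670×10⁻⁸×2.64934×10⁻³×(674.0⁴ − 279.400⁴).
T⁴ − T₀⁴ = 2.06367×10¹¹ − 6.09404×10⁹ = 2.00273×10¹¹ K⁴, so P_net = 18.4 W.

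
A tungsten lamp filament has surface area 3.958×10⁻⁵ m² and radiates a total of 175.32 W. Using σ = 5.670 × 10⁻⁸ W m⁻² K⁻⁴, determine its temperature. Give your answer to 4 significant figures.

Area A = 3.958×10⁻⁵ m².
P = σAT⁴ ⇒ T = (P/(σA))^(1/4) = (175.32/(5.670×10⁻⁸×3.958×10⁻⁵))^(1/4) = 2973 K.

T ≈ 2973 K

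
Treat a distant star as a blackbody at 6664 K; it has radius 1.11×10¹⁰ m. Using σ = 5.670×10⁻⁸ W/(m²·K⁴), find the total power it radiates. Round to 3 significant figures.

P ≈ 1.73×10²⁹ W

Surface area A = 4πR² = 4π(1.11×10¹⁰ m)² = 1.54830×10²¹ m².
P = σAT⁴ = 5.670×10⁻⁸ × 1.54830×10²¹ × (6664)⁴ = 1.73×10²⁹ W.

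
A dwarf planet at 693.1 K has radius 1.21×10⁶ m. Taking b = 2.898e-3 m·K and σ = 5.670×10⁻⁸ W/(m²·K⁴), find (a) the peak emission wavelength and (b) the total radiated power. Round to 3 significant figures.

(a) λ_max = b/T = 2.898×10⁻³/693.1 = 4.181×10⁻⁶ m = 4.18 μm.
Surface area A = 4πR² = 4π(1.21×10⁶ m)² = 1.83984×10¹³ m².
(b) P = σAT⁴ = 5.670×10⁻⁸×1.83984×10¹³×(693.1)⁴ = 2.41×10¹⁷ W.

λ_max ≈ 4.18 μm; P ≈ 2.41×10¹⁷ W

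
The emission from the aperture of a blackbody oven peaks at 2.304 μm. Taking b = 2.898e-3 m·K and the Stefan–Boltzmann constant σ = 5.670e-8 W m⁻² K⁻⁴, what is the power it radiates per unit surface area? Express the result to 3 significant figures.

Wien's law: T = b/λ_max = 2.898×10⁻³/2.304×10⁻⁶ = 1257.81 K.
Then I = σT⁴ = 5.670×10⁻⁸×(1257.81)⁴ = 1.42×10⁵ W/m².

I ≈ 1.42×10⁵ W/m²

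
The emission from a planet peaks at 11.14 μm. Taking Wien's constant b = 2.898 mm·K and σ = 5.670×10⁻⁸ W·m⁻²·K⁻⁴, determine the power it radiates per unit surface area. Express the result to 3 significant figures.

I ≈ 260 W/m²

Wien's law: T = b/λ_max = 2.898×10⁻³/1.114×10⁻⁵ = 260.144 K.
Then I = σT⁴ = 5.670×10⁻⁸×(260.144)⁴ = 260 W/m².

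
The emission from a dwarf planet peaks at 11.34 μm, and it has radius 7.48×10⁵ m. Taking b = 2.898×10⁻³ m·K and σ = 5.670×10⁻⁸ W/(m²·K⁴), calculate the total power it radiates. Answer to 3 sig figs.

Wien's law: T = b/λ_max = 2.898×10⁻³/1.134×10⁻⁵ = 255.556 K.
Surface area A = 4πR² = 4π(7.48×10⁵ m)² = 7.03093×10¹² m².
Then P = σAT⁴ = 5.670×10⁻⁸×7.03093×10¹²×(255.556)⁴ = 1.70×10¹⁵ W.

P ≈ 1.70×10¹⁵ W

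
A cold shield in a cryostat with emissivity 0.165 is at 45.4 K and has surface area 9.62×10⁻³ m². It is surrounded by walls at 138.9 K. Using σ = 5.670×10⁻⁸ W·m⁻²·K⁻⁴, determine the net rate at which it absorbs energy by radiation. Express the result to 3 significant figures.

Net gain ≈ 0.0331 W

Area A = 9.62×10⁻³ m².
Net radiated power P_net = εσA(T⁴ − T₀⁴) = 0.165×5.670×10⁻⁸×9.62×10⁻³×(45.4⁴ − 138.9⁴).
T⁴ − T₀⁴ = 4.24838×10⁶ − 3.72228×10⁸ = -3.67980×10⁸ K⁴, so P_net = -0.0331 W — negative, meaning a net gain of 0.0331 W.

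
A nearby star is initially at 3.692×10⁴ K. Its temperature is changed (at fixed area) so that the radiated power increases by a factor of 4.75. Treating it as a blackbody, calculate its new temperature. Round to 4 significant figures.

P ∝ T⁴, so T₂/T₁ = (P₂/P₁)^(1/4) = (4.75)^(1/4) = 1.47630.
T₂ = 3.692×10⁴ × 1.47630 = 5.450×10⁴ K.

T₂ ≈ 5.450×10⁴ K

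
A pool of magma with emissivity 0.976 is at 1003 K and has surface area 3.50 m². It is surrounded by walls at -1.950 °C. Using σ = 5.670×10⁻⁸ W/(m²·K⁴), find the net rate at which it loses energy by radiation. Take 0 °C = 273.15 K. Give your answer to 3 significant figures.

Surroundings: T = -1.950 °C + 273.15 = 271.200 K.
Area A = 3.50 m².
Net radiated power P_net = εσA(T⁴ − T₀⁴) = 0.976×5.670×10⁻⁸×3.50×(1003⁴ − 271.200⁴).
T⁴ − T₀⁴ = 1.01205×10¹² − 5.40952×10⁹ = 1.00664×10¹² K⁴, so P_net = 1.95×10⁵ W.

Net loss ≈ 1.95×10⁵ W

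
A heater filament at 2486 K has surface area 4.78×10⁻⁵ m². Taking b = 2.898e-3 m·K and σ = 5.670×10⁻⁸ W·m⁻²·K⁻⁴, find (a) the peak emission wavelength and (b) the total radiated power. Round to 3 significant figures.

λ_max ≈ 1.17 μm; P ≈ 104 W

(a) λ_max = b/T = 2.898×10⁻³/2486 = 1.166×10⁻⁶ m = 1.17 μm.
Area A = 4.78×10⁻⁵ m².
(b) P = σAT⁴ = 5.670×10⁻⁸×4.78×10⁻⁵×(2486)⁴ = 104 W.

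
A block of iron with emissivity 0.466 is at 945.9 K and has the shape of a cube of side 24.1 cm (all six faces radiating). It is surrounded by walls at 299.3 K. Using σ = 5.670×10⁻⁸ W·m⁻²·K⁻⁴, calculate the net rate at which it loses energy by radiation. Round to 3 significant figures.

Net loss ≈ 7.30×10³ W

Area A = 6s² = 6×(0.241 m)² = 0.348486 m².
Net radiated power P_net = εσA(T⁴ − T₀⁴) = 0.466×5.670×10⁻⁸×0.348486×(945.9⁴ − 299.3⁴).
T⁴ − T₀⁴ = 8.00536×10¹¹ − 8.02466×10⁹ = 7.92511×10¹¹ K⁴, so P_net = 7.30×10³ W.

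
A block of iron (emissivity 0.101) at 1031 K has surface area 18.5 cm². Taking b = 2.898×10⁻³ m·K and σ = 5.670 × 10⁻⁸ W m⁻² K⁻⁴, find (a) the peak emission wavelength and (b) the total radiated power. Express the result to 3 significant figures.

(a) λ_max = b/T = 2.898×10⁻³/1031 = 2.811×10⁻⁶ m = 2.81×10³ nm.
Area A = 18.5 cm² = 1.85×10⁻³ m².
(b) P = εσAT⁴ = 0.101×5.670×10⁻⁸×1.85×10⁻³×(1031)⁴ = 12.0 W.

λ_max ≈ 2.81×10³ nm; P ≈ 12.0 W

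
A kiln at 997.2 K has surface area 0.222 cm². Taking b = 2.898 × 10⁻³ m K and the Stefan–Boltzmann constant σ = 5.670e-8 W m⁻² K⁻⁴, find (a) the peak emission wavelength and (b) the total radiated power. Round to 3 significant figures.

λ_max ≈ 2.91×10³ nm; P ≈ 1.24 W

(a) λ_max = b/T = 2.898×10⁻³/997.2 = 2.906×10⁻⁶ m = 2.91×10³ nm.
Area A = 0.222 cm² = 2.22×10⁻⁵ m².
(b) P = σAT⁴ = 5.670×10⁻⁸×2.22×10⁻⁵×(997.2)⁴ = 1.24 W.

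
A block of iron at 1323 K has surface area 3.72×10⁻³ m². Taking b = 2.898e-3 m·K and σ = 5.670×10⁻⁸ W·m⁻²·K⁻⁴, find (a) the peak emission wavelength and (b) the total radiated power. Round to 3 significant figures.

λ_max ≈ 2.19 μm; P ≈ 646 W

(a) λ_max = b/T = 2.898×10⁻³/1323 = 2.190×10⁻⁶ m = 2.19 μm.
Area A = 3.72×10⁻³ m².
(b) P = σAT⁴ = 5.670×10⁻⁸×3.72×10⁻³×(1323)⁴ = 646 W.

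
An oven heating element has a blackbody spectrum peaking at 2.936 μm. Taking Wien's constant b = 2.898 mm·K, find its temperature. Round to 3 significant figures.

Wien's law gives T = b/λ_max = (2.898×10⁻³ m·K)/(2.936×10⁻⁶ m) = 987 K.

T ≈ 987 K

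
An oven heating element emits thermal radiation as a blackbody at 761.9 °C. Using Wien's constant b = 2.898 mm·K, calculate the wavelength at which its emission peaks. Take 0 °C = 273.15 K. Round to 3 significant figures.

λ_max ≈ 2.80×10³ nm

T = 761.9 °C + 273.15 = 1035.05 K.
Wien's displacement law: λ_max = b/T = (2.898×10⁻³ m·K)/(1035.05 K) = 2.800×10⁻⁶ m.
That is 2.80×10³ nm, in the infrared range.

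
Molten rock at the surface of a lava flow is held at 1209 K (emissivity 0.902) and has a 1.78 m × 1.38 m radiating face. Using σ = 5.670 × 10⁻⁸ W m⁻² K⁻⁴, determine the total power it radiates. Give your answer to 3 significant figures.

P ≈ 2.68×10⁵ W

Area A = 1.78 × 1.38 = 2.4564 m².
P = εσAT⁴ = 0.902 × 5.670×10⁻⁸ × 2.4564 × (1209)⁴ = 2.68×10⁵ W.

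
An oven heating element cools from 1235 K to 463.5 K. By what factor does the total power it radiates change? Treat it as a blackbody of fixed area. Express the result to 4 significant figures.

P₂/P₁ ≈ 0.01984

P ∝ T⁴, so P₂/P₁ = (T₂/T₁)⁴ = (463.5/1235)⁴ = (0.375304)⁴ = 0.01984.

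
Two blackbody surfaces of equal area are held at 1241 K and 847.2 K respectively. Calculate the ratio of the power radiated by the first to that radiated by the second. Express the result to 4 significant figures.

P₁/P₂ ≈ 4.604

With equal areas, P₁/P₂ = (T₁/T₂)⁴ = (1241/847.2)⁴ = 4.604.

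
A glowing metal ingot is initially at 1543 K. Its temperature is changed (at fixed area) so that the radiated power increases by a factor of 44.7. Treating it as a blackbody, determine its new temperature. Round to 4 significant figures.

P ∝ T⁴, so T₂/T₁ = (P₂/P₁)^(1/4) = (44.7)^(1/4) = 2.58569.
T₂ = 1543 × 2.58569 = 3990 K.

T₂ ≈ 3990 K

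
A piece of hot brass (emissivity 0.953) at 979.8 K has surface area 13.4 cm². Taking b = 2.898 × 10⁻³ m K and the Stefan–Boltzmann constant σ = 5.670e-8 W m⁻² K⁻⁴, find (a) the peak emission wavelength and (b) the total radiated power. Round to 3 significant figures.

λ_max ≈ 2.96×10³ nm; P ≈ 66.7 W

(a) λ_max = b/T = 2.898×10⁻³/979.8 = 2.958×10⁻⁶ m = 2.96×10³ nm.
Area A = 13.4 cm² = 1.34×10⁻³ m².
(b) P = εσAT⁴ = 0.953×5.670×10⁻⁸×1.34×10⁻³×(979.8)⁴ = 66.7 W.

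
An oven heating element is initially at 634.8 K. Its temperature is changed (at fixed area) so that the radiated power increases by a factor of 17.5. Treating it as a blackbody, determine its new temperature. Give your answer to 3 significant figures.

T₂ ≈ 1.30×10³ K

P ∝ T⁴, so T₂/T₁ = (P₂/P₁)^(1/4) = (17.5)^(1/4) = 2.04531.
T₂ = 634.8 × 2.04531 = 1.30×10³ K.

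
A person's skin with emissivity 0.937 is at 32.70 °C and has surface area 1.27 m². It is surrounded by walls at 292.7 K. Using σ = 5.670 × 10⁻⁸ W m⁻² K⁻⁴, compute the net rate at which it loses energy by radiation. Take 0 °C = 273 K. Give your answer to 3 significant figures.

T = 32.70 °C + 273 = 305.70 K.
Area A = 1.27 m².
Net radiated power P_net = εσA(T⁴ − T₀⁴) = 0.937×5.670×10⁻⁸×1.27×(305.70⁴ − 292.7⁴).
T⁴ − T₀⁴ = 8.73337×10⁹ − 7.33991×10⁹ = 1.39346×10⁹ K⁴, so P_net = 94.0 W.

Net loss ≈ 94.0 W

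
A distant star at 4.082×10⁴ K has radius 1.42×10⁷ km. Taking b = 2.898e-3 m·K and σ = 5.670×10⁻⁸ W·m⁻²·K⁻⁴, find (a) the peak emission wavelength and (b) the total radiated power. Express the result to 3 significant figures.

λ_max ≈ 71.0 nm; P ≈ 3.99×10³² W

(a) λ_max = b/T = 2.898×10⁻³/4.082×10⁴ = 7.099×10⁻⁸ m = 71.0 nm.
Surface area A = 4πR² = 4π(1.42×10¹⁰ m)² = 2.53388×10²¹ m².
(b) P = σAT⁴ = 5.670×10⁻⁸×2.53388×10²¹×(4.082×10⁴)⁴ = 3.99×10³² W.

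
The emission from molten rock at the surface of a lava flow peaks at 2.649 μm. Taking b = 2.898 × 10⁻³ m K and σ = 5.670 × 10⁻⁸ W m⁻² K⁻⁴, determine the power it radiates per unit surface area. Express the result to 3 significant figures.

I ≈ 8.12×10⁴ W/m²

Wien's law: T = b/λ_max = 2.898×10⁻³/2.649×10⁻⁶ = 1094.00 K.
Then I = σT⁴ = 5.670×10⁻⁸×(1094.00)⁴ = 8.12×10⁴ W/m².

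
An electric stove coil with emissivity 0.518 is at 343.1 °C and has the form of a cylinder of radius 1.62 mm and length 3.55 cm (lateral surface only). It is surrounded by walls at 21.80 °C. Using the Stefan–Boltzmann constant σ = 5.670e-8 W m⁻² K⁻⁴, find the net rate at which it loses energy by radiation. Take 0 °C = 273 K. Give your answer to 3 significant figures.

T = 343.1 °C + 273 = 616.1 K.
Surroundings: T = 21.80 °C + 273 = 294.80 K.
Lateral area A = 2πrL = 2π×1.62×10⁻³×0.0355 = 3.61346×10⁻⁴ m².
Net radiated power P_net = εσA(T⁴ − T₀⁴) = 0.518×5.670×10⁻⁸×3.61346×10⁻⁴×(616.1⁴ − 294.80⁴).
T⁴ − T₀⁴ = 1.44080×10¹¹ − 7.55283×10⁹ = 1.36527×10¹¹ K⁴, so P_net = 1.45 W.

Net loss ≈ 1.45 W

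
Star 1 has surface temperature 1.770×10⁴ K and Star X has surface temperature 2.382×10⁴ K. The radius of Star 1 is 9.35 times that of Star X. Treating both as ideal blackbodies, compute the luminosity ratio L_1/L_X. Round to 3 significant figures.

L ∝ R²T⁴, so L_1/L_X = (R_1/R_X)²(T_1/T_X)⁴ = (9.35)² × (1.770×10⁴/2.382×10⁴)⁴ = 87.4225 × 0.304878 = 26.7.

L_1/L_X ≈ 26.7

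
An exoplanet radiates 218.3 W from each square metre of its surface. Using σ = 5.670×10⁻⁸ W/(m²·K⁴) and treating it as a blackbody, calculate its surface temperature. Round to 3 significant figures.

T ≈ 249 K

I = σT⁴, so T = (I/σ)^(1/4) = (218.3/(5.670×10⁻⁸))^(1/4) = 249 K.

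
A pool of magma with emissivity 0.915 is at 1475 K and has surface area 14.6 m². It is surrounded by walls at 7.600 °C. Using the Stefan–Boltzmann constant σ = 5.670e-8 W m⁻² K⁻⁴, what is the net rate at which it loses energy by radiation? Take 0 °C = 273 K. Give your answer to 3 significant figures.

Surroundings: T = 7.600 °C + 273 = 280.600 K.
Area A = 14.6 m².
Net radiated power P_net = εσA(T⁴ − T₀⁴) = 0.915×5.670×10⁻⁸×14.6×(1475⁴ − 280.600⁴).
T⁴ − T₀⁴ = 4.73334×10¹² − 6.19941×10⁹ = 4.72714×10¹² K⁴, so P_net = 3.58×10⁶ W.

Net loss ≈ 3.58×10⁶ W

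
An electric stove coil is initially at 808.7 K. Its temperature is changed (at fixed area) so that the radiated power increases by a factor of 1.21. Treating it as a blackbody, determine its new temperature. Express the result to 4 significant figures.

P ∝ T⁴, so T₂/T₁ = (P₂/P₁)^(1/4) = (1.21)^(1/4) = 1.04881.
T₂ = 808.7 × 1.04881 = 848.2 K.

T₂ ≈ 848.2 K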